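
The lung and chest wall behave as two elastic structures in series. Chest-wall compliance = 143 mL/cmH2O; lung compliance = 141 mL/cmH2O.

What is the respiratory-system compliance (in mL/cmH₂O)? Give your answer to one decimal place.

71.0

Lung and chest wall are elastances in series: 1/Crs = 1/CL + 1/Ccw.
1/Crs = 1/141 + 1/143 = 0.01409.
Crs = 70.972 mL/cmH2O.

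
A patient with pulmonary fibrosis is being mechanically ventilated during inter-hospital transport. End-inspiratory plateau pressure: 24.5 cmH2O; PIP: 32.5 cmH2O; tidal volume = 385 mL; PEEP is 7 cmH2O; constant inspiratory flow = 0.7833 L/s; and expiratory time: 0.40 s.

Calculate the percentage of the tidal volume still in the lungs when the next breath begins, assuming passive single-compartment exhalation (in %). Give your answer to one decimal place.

16.9

R = (PIP − Pplat)/V̇ = (32.5 − 24.5) / 0.7833 = 8.0/0.7833 = 10.213 cmH2O·s/L.
C = Vt/(Pplat − PEEP) = 385.0 / (24.5 − 7) = 385.0/17.5 = 22.0 mL/cmH2O.
τ = R × C = 10.213 × 0.022 L/cmH2O = 0.2247 s.
Fraction remaining at end-expiration = e^(−Te/τ) = e^(−0.40/0.2247) = 0.1686 → 16.86%.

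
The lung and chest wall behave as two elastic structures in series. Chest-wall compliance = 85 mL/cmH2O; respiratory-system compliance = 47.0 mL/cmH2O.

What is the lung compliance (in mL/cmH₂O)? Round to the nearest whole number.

105

1/CL = 1/Crs − 1/Ccw.
1/CL = 1/47.0 − 1/85 = 0.009512.
CL = 105.13 mL/cmH2O.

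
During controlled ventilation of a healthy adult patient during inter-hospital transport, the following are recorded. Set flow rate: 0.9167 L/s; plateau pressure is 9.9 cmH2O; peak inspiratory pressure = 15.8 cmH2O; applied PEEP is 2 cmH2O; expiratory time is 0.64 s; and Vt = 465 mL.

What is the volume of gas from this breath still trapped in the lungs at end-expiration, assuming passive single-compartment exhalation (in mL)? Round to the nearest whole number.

86

R = (PIP − Pplat)/V̇ = (15.8 − 9.9) / 0.9167 = 5.9/0.9167 = 6.436 cmH2O·s/L.
C = Vt/(Pplat − PEEP) = 465.0 / (9.9 − 2) = 465.0/7.9 = 58.861 mL/cmH2O.
τ = R × C = 6.436 × 0.05886 L/cmH2O = 0.3788 s.
Fraction remaining = e^(−Te/τ) = e^(−0.64/0.3788) = 0.1846.
Trapped volume = 465.0 × 0.1846 = 85.839 mL.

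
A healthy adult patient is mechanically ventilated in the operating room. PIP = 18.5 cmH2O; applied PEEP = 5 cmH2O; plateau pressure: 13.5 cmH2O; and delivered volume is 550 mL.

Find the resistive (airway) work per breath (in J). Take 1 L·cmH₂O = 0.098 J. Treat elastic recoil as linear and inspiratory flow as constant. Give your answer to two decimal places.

0.27

With constant inspiratory flow the resistive pressure is constant at PIP − Pplat = 18.5 − 13.5 = 5.0 cmH2O, so resistive work = 5.0 × 0.550 = 2.75 L·cmH2O.
× 0.098 J/(L·cmH2O) → 0.2695 J.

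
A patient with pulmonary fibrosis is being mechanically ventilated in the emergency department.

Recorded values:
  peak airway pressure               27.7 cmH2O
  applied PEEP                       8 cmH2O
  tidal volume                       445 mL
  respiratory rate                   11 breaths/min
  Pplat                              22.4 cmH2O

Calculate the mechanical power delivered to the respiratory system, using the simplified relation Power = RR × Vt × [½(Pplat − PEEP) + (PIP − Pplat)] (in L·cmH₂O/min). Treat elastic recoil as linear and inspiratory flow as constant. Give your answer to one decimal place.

61.2

Per-breath work = Vt × [½(Pplat−PEEP) + (PIP−Pplat)] = 0.445 × [0.5×14.4 + 5.3] = 0.445 × 12.5 = 5.563 L·cmH2O.
Power = 11 × 5.563 = 61.193 L·cmH2O/min.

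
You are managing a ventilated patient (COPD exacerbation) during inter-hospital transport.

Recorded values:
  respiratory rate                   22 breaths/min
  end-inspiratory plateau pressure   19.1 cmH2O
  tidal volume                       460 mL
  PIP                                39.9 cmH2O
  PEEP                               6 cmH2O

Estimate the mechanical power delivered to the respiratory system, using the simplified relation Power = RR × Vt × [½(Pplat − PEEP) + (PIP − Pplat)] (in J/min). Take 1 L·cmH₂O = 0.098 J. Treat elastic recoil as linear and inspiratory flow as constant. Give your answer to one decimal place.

27.1

Per-breath work = Vt × [½(Pplat−PEEP) + (PIP−Pplat)] = 0.460 × [0.5×13.1 + 20.8] = 0.460 × 27.35 = 12.581 L·cmH2O.
Power = 22 × 12.581 = 276.78 L·cmH2O/min.
× 0.098 J/(L·cmH2O) → 27.124 J/min.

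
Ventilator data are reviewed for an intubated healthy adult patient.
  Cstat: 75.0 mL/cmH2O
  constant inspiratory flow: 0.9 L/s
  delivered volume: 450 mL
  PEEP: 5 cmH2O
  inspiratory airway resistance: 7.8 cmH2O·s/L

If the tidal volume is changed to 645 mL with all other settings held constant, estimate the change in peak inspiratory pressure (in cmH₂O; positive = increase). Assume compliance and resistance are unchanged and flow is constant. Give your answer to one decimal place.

2.6

PIP = Vt/C + R·V̇ + PEEP (constant-flow equation of motion).
Only the elastic term changes: ΔPIP = ΔVt / C = (645 − 450) / 75.0 = 2.6 cmH2O.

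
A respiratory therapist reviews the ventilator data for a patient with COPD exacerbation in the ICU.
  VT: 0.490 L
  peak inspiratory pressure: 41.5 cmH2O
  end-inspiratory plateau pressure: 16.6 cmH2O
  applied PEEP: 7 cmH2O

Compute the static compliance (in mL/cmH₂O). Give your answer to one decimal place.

Cstat = Vt / (Pplat − PEEP) = 490 / (16.6 − 7) = 490 / 9.6 = 51.042 mL/cmH2O.

51.0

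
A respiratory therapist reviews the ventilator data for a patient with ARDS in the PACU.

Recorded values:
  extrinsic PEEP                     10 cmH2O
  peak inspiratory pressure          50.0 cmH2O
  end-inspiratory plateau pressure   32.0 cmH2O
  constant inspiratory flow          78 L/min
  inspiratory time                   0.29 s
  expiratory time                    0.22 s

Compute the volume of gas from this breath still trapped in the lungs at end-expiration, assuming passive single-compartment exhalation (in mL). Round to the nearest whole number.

Flow: 78 L/min ÷ 60 = 1.3 L/s.
Vt = flow × Ti = 1.3 L/s × 0.29 s × 1000 mL/L = 377.0 mL.
R = (PIP − Pplat)/V̇ = (50.0 − 32.0) / 1.3 = 18.0/1.3 = 13.846 cmH2O·s/L.
C = Vt/(Pplat − PEEP) = 377.0 / (32.0 − 10) = 377.0/22.0 = 17.136 mL/cmH2O.
τ = R × C = 13.846 × 0.01714 L/cmH2O = 0.2373 s.
Fraction remaining = e^(−Te/τ) = e^(−0.22/0.2373) = 0.3957.
Trapped volume = 377.0 × 0.3957 = 149.18 mL.

149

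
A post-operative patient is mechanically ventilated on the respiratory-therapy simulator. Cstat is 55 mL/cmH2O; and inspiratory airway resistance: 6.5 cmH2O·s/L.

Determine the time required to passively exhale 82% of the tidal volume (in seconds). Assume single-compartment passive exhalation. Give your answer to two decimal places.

τ = R × C = 6.5 × 55 mL/cmH2O = 6.5 × 0.055 L/cmH2O = 0.3575 s.
Exhaled fraction f = 1 − e^(−t/τ) → t = −τ·ln(1 − f) = −0.3575·ln(0.18) = 0.613 s.

0.61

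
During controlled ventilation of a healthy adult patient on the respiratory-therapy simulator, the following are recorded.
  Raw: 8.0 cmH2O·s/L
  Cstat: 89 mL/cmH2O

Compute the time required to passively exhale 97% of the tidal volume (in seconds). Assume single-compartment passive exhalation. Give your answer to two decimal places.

τ = R × C = 8.0 × 89 mL/cmH2O = 8.0 × 0.089 L/cmH2O = 0.712 s.
Exhaled fraction f = 1 − e^(−t/τ) → t = −τ·ln(1 − f) = −0.712·ln(0.03) = 2.497 s.

2.50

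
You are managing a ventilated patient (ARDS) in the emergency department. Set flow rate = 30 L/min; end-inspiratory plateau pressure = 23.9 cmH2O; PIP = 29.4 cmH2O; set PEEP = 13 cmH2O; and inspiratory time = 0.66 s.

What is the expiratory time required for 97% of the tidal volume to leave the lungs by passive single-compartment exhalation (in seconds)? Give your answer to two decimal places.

Flow: 30 L/min ÷ 60 = 0.5 L/s.
Vt = flow × Ti = 0.5 L/s × 0.66 s × 1000 mL/L = 330.0 mL.
R = (PIP − Pplat)/V̇ = (29.4 − 23.9) / 0.5 = 5.5/0.5 = 11.0 cmH2O·s/L.
C = Vt/(Pplat − PEEP) = 330.0 / (23.9 − 13) = 330.0/10.9 = 30.275 mL/cmH2O.
τ = R × C = 11.0 × 0.03028 L/cmH2O = 0.3331 s.
t = −τ·ln(1 − 0.97) = −0.3331·ln(0.03) = 1.168 s.

1.17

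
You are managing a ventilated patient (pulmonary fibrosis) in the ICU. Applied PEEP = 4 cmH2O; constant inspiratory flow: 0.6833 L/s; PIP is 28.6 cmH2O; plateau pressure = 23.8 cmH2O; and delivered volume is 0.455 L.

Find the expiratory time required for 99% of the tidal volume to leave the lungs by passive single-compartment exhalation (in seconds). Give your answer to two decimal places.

R = (PIP − Pplat)/V̇ = (28.6 − 23.8) / 0.6833 = 4.8/0.6833 = 7.025 cmH2O·s/L.
C = Vt/(Pplat − PEEP) = 455.0 / (23.8 − 4) = 455.0/19.8 = 22.98 mL/cmH2O.
τ = R × C = 7.025 × 0.02298 L/cmH2O = 0.1614 s.
t = −τ·ln(1 − 0.99) = −0.1614·ln(0.01) = 0.7433 s.

0.74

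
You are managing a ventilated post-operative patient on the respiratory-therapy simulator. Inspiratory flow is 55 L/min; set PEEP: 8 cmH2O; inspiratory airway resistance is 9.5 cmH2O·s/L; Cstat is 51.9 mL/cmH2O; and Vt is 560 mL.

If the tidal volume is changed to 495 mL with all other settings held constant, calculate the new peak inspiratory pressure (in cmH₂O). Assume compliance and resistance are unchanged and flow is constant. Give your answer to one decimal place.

26.2

Flow: 55 L/min ÷ 60 = 0.9167 L/s.
PIP = Vt/C + R·V̇ + PEEP (constant-flow equation of motion).
Only the elastic term changes: ΔPIP = ΔVt / C = (495 − 560) / 51.9 = -1.252 cmH2O.
Original PIP = 560/51.9 + 9.5×0.9167 + 8 = 27.499 cmH2O; new PIP = 27.499 + (-1.252) = 26.247 cmH2O.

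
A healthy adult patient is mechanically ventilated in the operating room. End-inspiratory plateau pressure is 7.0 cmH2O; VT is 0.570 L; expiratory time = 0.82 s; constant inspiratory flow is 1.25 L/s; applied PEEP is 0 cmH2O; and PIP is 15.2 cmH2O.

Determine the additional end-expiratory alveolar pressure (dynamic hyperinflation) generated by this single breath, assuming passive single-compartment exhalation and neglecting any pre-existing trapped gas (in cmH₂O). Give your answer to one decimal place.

1.5

R = (PIP − Pplat)/V̇ = (15.2 − 7.0) / 1.25 = 8.2/1.25 = 6.56 cmH2O·s/L.
C = Vt/(Pplat − PEEP) = 570.0 / (7.0 − 0) = 570.0/7.0 = 81.429 mL/cmH2O.
τ = R × C = 6.56 × 0.08143 L/cmH2O = 0.5342 s.
Fraction remaining = e^(−Te/τ) = e^(−0.82/0.5342) = 0.2155; trapped volume = 570.0 × 0.2155 = 122.84 mL.
Additional alveolar pressure from trapping ≈ V_trapped / C = 122.84 / 81.429 = 1.509 cmH2O.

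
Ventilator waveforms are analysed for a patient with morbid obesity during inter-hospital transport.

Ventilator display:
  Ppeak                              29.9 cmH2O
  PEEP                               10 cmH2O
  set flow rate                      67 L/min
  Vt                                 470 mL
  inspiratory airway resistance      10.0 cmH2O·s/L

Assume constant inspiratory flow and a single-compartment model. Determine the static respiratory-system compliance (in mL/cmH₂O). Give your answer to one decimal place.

53.8

Flow: 67 L/min ÷ 60 = 1.1167 L/s.
Equation of motion (constant flow): PIP = Vt/C + R·V̇ + PEEP.
Vt/C = PIP − R·V̇ − PEEP = 29.9 − 10.0×1.1167 − 10 = 29.9 − 11.167 − 10 = 8.733 cmH2O.
C = Vt / 8.733 = 470 / 8.733 = 53.819 mL/cmH2O.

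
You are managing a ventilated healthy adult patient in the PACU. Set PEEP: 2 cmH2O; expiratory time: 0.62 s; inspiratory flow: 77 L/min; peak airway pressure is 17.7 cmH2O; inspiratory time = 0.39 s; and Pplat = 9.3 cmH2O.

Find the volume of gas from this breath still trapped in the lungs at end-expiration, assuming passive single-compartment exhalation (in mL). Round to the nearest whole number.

Flow: 77 L/min ÷ 60 = 1.2833 L/s.
Vt = flow × Ti = 1.2833 L/s × 0.39 s × 1000 mL/L = 500.49 mL.
R = (PIP − Pplat)/V̇ = (17.7 − 9.3) / 1.2833 = 8.4/1.2833 = 6.546 cmH2O·s/L.
C = Vt/(Pplat − PEEP) = 500.49 / (9.3 − 2) = 500.49/7.3 = 68.56 mL/cmH2O.
τ = R × C = 6.546 × 0.06856 L/cmH2O = 0.4488 s.
Fraction remaining = e^(−Te/τ) = e^(−0.62/0.4488) = 0.2512.
Trapped volume = 500.49 × 0.2512 = 125.72 mL.

126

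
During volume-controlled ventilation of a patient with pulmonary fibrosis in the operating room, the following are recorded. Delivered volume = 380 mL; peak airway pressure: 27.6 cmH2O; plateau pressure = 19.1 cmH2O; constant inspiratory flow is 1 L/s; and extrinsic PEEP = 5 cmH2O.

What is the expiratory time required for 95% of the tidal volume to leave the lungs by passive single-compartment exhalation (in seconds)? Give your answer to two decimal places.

0.69

R = (PIP − Pplat)/V̇ = (27.6 − 19.1) / 1 = 8.5/1 = 8.5 cmH2O·s/L.
C = Vt/(Pplat − PEEP) = 380.0 / (19.1 − 5) = 380.0/14.1 = 26.95 mL/cmH2O.
τ = R × C = 8.5 × 0.02695 L/cmH2O = 0.2291 s.
t = −τ·ln(1 − 0.95) = −0.2291·ln(0.05) = 0.6863 s.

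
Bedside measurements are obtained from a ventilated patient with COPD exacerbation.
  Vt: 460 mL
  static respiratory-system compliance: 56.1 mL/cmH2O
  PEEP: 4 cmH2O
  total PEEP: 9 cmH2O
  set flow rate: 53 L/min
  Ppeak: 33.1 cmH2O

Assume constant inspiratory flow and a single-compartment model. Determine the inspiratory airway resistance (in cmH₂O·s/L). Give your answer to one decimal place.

Flow: 53 L/min ÷ 60 = 0.8833 L/s.
Total PEEP = 9 cmH2O (set 4 + intrinsic 5); this is the baseline alveolar pressure.
Equation of motion (constant flow): PIP = Vt/C + R·V̇ + PEEP.
R·V̇ = PIP − Vt/C − PEEP = 33.1 − 460/56.1 − 9 = 33.1 − 8.2 − 9 = 15.9 cmH2O.
R = 15.9 / 0.8833 = 18.001 cmH2O·s/L.

18.0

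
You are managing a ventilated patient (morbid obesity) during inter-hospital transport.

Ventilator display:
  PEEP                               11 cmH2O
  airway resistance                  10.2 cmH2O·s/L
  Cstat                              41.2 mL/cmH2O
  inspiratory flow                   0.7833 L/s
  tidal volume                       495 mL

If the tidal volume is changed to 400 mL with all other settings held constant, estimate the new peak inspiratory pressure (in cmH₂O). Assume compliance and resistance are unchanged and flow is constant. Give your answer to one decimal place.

PIP = Vt/C + R·V̇ + PEEP (constant-flow equation of motion).
Only the elastic term changes: ΔPIP = ΔVt / C = (400 − 495) / 41.2 = -2.306 cmH2O.
Original PIP = 495/41.2 + 10.2×0.7833 + 11 = 31.004 cmH2O; new PIP = 31.004 + (-2.306) = 28.698 cmH2O.

28.7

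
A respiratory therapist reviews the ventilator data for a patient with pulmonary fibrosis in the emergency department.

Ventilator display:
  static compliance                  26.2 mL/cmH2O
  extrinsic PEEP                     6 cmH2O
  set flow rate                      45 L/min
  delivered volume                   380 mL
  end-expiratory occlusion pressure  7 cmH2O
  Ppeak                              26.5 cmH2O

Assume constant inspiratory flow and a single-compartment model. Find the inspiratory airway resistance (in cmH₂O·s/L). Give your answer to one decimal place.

Flow: 45 L/min ÷ 60 = 0.75 L/s.
Total PEEP = 7 cmH2O (set 6 + intrinsic 1); this is the baseline alveolar pressure.
Equation of motion (constant flow): PIP = Vt/C + R·V̇ + PEEP.
R·V̇ = PIP − Vt/C − PEEP = 26.5 − 380/26.2 − 7 = 26.5 − 14.504 − 7 = 4.996 cmH2O.
R = 4.996 / 0.75 = 6.661 cmH2O·s/L.

6.7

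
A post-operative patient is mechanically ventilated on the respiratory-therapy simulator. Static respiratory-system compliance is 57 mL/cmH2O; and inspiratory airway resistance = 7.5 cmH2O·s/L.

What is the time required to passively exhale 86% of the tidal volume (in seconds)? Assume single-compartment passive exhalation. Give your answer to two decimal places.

0.84

τ = R × C = 7.5 × 57 mL/cmH2O = 7.5 × 0.057 L/cmH2O = 0.4275 s.
Exhaled fraction f = 1 − e^(−t/τ) → t = −τ·ln(1 − f) = −0.4275·ln(0.14) = 0.8405 s.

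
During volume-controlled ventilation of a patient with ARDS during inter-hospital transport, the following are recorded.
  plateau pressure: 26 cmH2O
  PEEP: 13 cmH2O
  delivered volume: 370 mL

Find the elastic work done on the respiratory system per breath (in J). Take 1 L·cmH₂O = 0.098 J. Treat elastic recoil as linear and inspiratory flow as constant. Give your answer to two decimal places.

Elastic work ≈ ½ × (Pplat − PEEP) × Vt = 0.5 × (26 − 13) × 0.370 L = 0.5 × 13.0 × 0.370 = 2.405 L·cmH2O.
× 0.098 J/(L·cmH2O) → 0.2357 J.

0.24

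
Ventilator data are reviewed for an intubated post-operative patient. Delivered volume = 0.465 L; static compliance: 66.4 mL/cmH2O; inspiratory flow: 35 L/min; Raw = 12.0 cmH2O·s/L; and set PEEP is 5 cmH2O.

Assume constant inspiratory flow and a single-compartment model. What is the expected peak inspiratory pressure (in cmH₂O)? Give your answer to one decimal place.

19.0

Flow: 35 L/min ÷ 60 = 0.5833 L/s.
Equation of motion (constant flow): PIP = Vt/C + R·V̇ + PEEP.
PIP = 465/66.4 + 12.0×0.5833 + 5 = 7.003 + 7.0 + 5 = 19.003 cmH2O.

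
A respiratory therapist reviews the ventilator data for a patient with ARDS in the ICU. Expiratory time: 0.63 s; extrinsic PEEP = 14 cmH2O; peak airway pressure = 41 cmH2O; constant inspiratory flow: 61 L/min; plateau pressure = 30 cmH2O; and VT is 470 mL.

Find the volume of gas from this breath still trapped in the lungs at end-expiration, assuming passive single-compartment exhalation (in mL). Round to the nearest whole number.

Flow: 61 L/min ÷ 60 = 1.0167 L/s.
R = (PIP − Pplat)/V̇ = (41 − 30) / 1.0167 = 11.0/1.0167 = 10.819 cmH2O·s/L.
C = Vt/(Pplat − PEEP) = 470.0 / (30 − 14) = 470.0/16.0 = 29.375 mL/cmH2O.
τ = R × C = 10.819 × 0.02938 L/cmH2O = 0.3179 s.
Fraction remaining = e^(−Te/τ) = e^(−0.63/0.3179) = 0.1378.
Trapped volume = 470.0 × 0.1378 = 64.766 mL.

65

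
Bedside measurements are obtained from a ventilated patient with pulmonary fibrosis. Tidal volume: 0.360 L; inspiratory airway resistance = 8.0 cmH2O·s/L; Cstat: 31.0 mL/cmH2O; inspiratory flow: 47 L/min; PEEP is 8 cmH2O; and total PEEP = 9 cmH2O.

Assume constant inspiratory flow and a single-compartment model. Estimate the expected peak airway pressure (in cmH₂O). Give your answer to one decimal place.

26.9

Flow: 47 L/min ÷ 60 = 0.7833 L/s.
Total PEEP = 9 cmH2O (set 8 + intrinsic 1); this is the baseline alveolar pressure.
Equation of motion (constant flow): PIP = Vt/C + R·V̇ + PEEP.
PIP = 360/31.0 + 8.0×0.7833 + 9 = 11.613 + 6.266 + 9 = 26.879 cmH2O.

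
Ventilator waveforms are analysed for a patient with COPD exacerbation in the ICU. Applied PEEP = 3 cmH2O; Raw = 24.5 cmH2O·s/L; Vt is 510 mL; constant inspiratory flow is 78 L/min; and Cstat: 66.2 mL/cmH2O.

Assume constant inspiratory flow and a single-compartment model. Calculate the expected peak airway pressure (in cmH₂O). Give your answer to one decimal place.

42.6

Flow: 78 L/min ÷ 60 = 1.3 L/s.
Equation of motion (constant flow): PIP = Vt/C + R·V̇ + PEEP.
PIP = 510/66.2 + 24.5×1.3 + 3 = 7.704 + 31.85 + 3 = 42.554 cmH2O.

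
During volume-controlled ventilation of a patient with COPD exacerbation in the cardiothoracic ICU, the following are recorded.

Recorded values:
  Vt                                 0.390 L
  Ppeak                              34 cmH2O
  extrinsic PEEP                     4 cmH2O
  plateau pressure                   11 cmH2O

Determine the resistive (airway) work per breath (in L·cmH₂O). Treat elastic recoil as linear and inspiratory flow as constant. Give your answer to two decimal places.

With constant inspiratory flow the resistive pressure is constant at PIP − Pplat = 34 − 11 = 23.0 cmH2O, so resistive work = 23.0 × 0.390 = 8.97 L·cmH2O.

8.97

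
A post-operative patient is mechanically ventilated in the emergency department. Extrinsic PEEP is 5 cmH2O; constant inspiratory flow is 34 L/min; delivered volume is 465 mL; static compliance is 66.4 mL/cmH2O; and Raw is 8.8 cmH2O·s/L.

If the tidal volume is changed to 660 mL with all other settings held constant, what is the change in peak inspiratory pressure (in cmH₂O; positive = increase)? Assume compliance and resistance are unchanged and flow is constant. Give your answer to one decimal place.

PIP = Vt/C + R·V̇ + PEEP (constant-flow equation of motion).
Only the elastic term changes: ΔPIP = ΔVt / C = (660 − 465) / 66.4 = 2.937 cmH2O.

2.9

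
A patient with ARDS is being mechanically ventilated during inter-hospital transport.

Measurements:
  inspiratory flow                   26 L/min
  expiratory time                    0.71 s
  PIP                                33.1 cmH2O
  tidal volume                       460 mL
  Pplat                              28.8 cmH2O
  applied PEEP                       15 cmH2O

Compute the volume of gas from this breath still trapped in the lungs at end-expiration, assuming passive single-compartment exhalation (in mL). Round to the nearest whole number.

54

Flow: 26 L/min ÷ 60 = 0.4333 L/s.
R = (PIP − Pplat)/V̇ = (33.1 − 28.8) / 0.4333 = 4.3/0.4333 = 9.924 cmH2O·s/L.
C = Vt/(Pplat − PEEP) = 460.0 / (28.8 − 15) = 460.0/13.8 = 33.333 mL/cmH2O.
τ = R × C = 9.924 × 0.03333 L/cmH2O = 0.3308 s.
Fraction remaining = e^(−Te/τ) = e^(−0.71/0.3308) = 0.1169.
Trapped volume = 460.0 × 0.1169 = 53.774 mL.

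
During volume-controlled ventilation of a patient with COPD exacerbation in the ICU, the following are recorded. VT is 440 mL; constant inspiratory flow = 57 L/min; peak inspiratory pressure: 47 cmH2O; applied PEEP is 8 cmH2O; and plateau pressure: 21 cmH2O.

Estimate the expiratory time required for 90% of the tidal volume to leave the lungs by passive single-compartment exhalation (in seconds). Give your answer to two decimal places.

2.13

Flow: 57 L/min ÷ 60 = 0.95 L/s.
R = (PIP − Pplat)/V̇ = (47 − 21) / 0.95 = 26.0/0.95 = 27.368 cmH2O·s/L.
C = Vt/(Pplat − PEEP) = 440.0 / (21 − 8) = 440.0/13.0 = 33.846 mL/cmH2O.
τ = R × C = 27.368 × 0.03385 L/cmH2O = 0.9264 s.
t = −τ·ln(1 − 0.90) = −0.9264·ln(0.1) = 2.133 s.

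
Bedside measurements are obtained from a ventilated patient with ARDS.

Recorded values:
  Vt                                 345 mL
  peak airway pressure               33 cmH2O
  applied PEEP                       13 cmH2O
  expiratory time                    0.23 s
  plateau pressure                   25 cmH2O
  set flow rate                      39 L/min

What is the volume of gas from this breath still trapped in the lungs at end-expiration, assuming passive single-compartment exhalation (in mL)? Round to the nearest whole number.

Flow: 39 L/min ÷ 60 = 0.65 L/s.
R = (PIP − Pplat)/V̇ = (33 − 25) / 0.65 = 8.0/0.65 = 12.308 cmH2O·s/L.
C = Vt/(Pplat − PEEP) = 345.0 / (25 − 13) = 345.0/12.0 = 28.75 mL/cmH2O.
τ = R × C = 12.308 × 0.02875 L/cmH2O = 0.3539 s.
Fraction remaining = e^(−Te/τ) = e^(−0.23/0.3539) = 0.5221.
Trapped volume = 345.0 × 0.5221 = 180.12 mL.

180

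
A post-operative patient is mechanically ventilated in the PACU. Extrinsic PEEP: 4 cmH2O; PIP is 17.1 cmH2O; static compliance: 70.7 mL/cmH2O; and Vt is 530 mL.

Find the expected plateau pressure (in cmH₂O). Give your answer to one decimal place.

Pplat = PEEP + Vt / Cstat = 4 + 530 / 70.7 = 4 + 7.496 = 11.496 cmH2O.

11.5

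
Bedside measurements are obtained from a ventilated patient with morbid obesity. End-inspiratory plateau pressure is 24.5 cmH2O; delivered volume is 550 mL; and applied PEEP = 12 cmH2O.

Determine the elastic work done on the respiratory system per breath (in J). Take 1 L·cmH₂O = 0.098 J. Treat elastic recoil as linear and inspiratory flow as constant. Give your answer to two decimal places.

0.34

Elastic work ≈ ½ × (Pplat − PEEP) × Vt = 0.5 × (24.5 − 12) × 0.550 L = 0.5 × 12.5 × 0.550 = 3.438 L·cmH2O.
× 0.098 J/(L·cmH2O) → 0.3369 J.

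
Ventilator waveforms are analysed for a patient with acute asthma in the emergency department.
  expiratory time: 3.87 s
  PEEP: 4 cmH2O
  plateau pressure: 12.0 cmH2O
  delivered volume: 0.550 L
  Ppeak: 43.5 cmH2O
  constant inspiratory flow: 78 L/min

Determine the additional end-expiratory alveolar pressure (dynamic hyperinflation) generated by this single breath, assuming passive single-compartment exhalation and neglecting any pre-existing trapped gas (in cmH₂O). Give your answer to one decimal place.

Flow: 78 L/min ÷ 60 = 1.3 L/s.
R = (PIP − Pplat)/V̇ = (43.5 − 12.0) / 1.3 = 31.5/1.3 = 24.231 cmH2O·s/L.
C = Vt/(Pplat − PEEP) = 550.0 / (12.0 − 4) = 550.0/8.0 = 68.75 mL/cmH2O.
τ = R × C = 24.231 × 0.06875 L/cmH2O = 1.666 s.
Fraction remaining = e^(−Te/τ) = e^(−3.87/1.666) = 0.09799; trapped volume = 550.0 × 0.09799 = 53.895 mL.
Additional alveolar pressure from trapping ≈ V_trapped / C = 53.895 / 68.75 = 0.7839 cmH2O.

0.8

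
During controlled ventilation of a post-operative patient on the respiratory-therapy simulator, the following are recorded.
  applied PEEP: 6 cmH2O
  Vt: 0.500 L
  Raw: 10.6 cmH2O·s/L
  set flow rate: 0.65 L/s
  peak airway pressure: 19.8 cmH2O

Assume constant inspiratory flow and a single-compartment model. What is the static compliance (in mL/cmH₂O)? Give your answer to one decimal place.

Equation of motion (constant flow): PIP = Vt/C + R·V̇ + PEEP.
Vt/C = PIP − R·V̇ − PEEP = 19.8 − 10.6×0.65 − 6 = 19.8 − 6.89 − 6 = 6.91 cmH2O.
C = Vt / 6.91 = 500 / 6.91 = 72.359 mL/cmH2O.

72.4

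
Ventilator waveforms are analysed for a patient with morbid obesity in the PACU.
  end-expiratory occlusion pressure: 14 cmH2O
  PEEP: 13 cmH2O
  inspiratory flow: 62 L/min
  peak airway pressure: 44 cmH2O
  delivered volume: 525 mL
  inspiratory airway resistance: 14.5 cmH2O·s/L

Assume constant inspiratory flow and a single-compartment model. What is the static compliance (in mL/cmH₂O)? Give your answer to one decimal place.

Flow: 62 L/min ÷ 60 = 1.0333 L/s.
Total PEEP = 14 cmH2O (set 13 + intrinsic 1); this is the baseline alveolar pressure.
Equation of motion (constant flow): PIP = Vt/C + R·V̇ + PEEP.
Vt/C = PIP − R·V̇ − PEEP = 44 − 14.5×1.0333 − 14 = 44 − 14.983 − 14 = 15.017 cmH2O.
C = Vt / 15.017 = 525 / 15.017 = 34.96 mL/cmH2O.

35.0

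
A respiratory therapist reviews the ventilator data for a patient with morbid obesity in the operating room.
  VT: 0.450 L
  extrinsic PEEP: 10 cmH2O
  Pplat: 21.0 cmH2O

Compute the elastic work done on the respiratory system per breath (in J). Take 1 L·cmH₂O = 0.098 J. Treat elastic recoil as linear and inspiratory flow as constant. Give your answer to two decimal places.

Elastic work ≈ ½ × (Pplat − PEEP) × Vt = 0.5 × (21.0 − 10) × 0.450 L = 0.5 × 11.0 × 0.450 = 2.475 L·cmH2O.
× 0.098 J/(L·cmH2O) → 0.2426 J.

0.24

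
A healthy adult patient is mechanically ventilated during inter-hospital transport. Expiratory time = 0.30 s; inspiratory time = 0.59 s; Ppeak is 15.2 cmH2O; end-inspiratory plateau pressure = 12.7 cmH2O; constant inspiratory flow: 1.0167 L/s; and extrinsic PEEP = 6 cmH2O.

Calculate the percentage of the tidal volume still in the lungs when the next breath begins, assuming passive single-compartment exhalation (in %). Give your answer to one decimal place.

Vt = flow × Ti = 1.0167 L/s × 0.59 s × 1000 mL/L = 599.85 mL.
R = (PIP − Pplat)/V̇ = (15.2 − 12.7) / 1.0167 = 2.5/1.0167 = 2.459 cmH2O·s/L.
C = Vt/(Pplat − PEEP) = 599.85 / (12.7 − 6) = 599.85/6.7 = 89.53 mL/cmH2O.
τ = R × C = 2.459 × 0.08953 L/cmH2O = 0.2202 s.
Fraction remaining at end-expiration = e^(−Te/τ) = e^(−0.30/0.2202) = 0.256 → 25.6%.

25.6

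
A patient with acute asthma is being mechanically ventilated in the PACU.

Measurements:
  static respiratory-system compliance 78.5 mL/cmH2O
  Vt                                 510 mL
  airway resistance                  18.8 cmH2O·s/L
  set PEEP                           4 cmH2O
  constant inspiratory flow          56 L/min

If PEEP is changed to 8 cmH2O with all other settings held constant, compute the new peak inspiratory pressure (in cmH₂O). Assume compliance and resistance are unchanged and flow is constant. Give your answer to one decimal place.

32.0

Flow: 56 L/min ÷ 60 = 0.9333 L/s.
PIP = Vt/C + R·V̇ + PEEP (constant-flow equation of motion).
Only the baseline term changes: ΔPIP = ΔPEEP = 8 − 4 = 4.0 cmH2O.
Original PIP = 510/78.5 + 18.8×0.9333 + 4 = 28.043 cmH2O; new PIP = 28.043 + (4.0) = 32.043 cmH2O.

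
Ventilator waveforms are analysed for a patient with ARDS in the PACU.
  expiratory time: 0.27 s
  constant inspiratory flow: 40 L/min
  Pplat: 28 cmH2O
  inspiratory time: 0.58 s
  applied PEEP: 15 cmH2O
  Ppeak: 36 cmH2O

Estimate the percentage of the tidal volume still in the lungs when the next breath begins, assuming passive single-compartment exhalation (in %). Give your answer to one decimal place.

46.9

Flow: 40 L/min ÷ 60 = 0.6667 L/s.
Vt = flow × Ti = 0.6667 L/s × 0.58 s × 1000 mL/L = 386.69 mL.
R = (PIP − Pplat)/V̇ = (36 − 28) / 0.6667 = 8.0/0.6667 = 11.999 cmH2O·s/L.
C = Vt/(Pplat − PEEP) = 386.69 / (28 − 15) = 386.69/13.0 = 29.745 mL/cmH2O.
τ = R × C = 11.999 × 0.02975 L/cmH2O = 0.357 s.
Fraction remaining at end-expiration = e^(−Te/τ) = e^(−0.27/0.357) = 0.4694 → 46.94%.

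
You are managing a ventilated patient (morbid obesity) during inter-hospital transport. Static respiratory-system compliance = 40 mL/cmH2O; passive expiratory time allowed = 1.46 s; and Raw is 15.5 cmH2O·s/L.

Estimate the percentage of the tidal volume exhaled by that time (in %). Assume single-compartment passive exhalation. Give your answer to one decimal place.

τ = R × C = 15.5 × 40 mL/cmH2O = 15.5 × 0.040 L/cmH2O = 0.62 s.
Passive exhalation: V(t)/V₀ = e^(−t/τ) = e^(−1.46/0.62) = 0.09491.
Fraction exhaled = 1 − 0.09491 = 0.9051 → 90.51%.

90.5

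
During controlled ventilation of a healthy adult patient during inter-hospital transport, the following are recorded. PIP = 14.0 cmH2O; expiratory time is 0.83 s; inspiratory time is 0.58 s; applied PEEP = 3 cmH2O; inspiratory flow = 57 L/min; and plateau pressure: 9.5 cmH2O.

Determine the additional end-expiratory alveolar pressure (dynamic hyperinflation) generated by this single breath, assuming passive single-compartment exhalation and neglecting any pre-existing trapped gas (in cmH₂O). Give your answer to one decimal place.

0.8

Flow: 57 L/min ÷ 60 = 0.95 L/s.
Vt = flow × Ti = 0.95 L/s × 0.58 s × 1000 mL/L = 551.0 mL.
R = (PIP − Pplat)/V̇ = (14.0 − 9.5) / 0.95 = 4.5/0.95 = 4.737 cmH2O·s/L.
C = Vt/(Pplat − PEEP) = 551.0 / (9.5 − 3) = 551.0/6.5 = 84.769 mL/cmH2O.
τ = R × C = 4.737 × 0.08477 L/cmH2O = 0.4016 s.
Fraction remaining = e^(−Te/τ) = e^(−0.83/0.4016) = 0.1266; trapped volume = 551.0 × 0.1266 = 69.757 mL.
Additional alveolar pressure from trapping ≈ V_trapped / C = 69.757 / 84.769 = 0.8229 cmH2O.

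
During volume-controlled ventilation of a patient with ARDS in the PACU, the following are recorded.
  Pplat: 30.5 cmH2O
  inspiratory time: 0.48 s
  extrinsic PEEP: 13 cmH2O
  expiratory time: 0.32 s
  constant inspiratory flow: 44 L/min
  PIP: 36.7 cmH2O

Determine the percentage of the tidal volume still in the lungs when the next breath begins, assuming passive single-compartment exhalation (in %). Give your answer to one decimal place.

15.2

Flow: 44 L/min ÷ 60 = 0.7333 L/s.
Vt = flow × Ti = 0.7333 L/s × 0.48 s × 1000 mL/L = 351.98 mL.
R = (PIP − Pplat)/V̇ = (36.7 − 30.5) / 0.7333 = 6.2/0.7333 = 8.455 cmH2O·s/L.
C = Vt/(Pplat − PEEP) = 351.98 / (30.5 − 13) = 351.98/17.5 = 20.113 mL/cmH2O.
τ = R × C = 8.455 × 0.02011 L/cmH2O = 0.17 s.
Fraction remaining at end-expiration = e^(−Te/τ) = e^(−0.32/0.17) = 0.1522 → 15.22%.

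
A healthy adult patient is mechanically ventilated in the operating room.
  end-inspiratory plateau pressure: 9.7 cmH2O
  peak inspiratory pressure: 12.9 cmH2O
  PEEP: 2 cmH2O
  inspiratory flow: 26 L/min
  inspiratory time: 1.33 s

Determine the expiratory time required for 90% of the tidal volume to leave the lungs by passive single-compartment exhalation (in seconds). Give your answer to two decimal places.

1.27

Flow: 26 L/min ÷ 60 = 0.4333 L/s.
Vt = flow × Ti = 0.4333 L/s × 1.33 s × 1000 mL/L = 576.29 mL.
R = (PIP − Pplat)/V̇ = (12.9 − 9.7) / 0.4333 = 3.2/0.4333 = 7.385 cmH2O·s/L.
C = Vt/(Pplat − PEEP) = 576.29 / (9.7 − 2) = 576.29/7.7 = 74.843 mL/cmH2O.
τ = R × C = 7.385 × 0.07484 L/cmH2O = 0.5527 s.
t = −τ·ln(1 − 0.90) = −0.5527·ln(0.1) = 1.273 s.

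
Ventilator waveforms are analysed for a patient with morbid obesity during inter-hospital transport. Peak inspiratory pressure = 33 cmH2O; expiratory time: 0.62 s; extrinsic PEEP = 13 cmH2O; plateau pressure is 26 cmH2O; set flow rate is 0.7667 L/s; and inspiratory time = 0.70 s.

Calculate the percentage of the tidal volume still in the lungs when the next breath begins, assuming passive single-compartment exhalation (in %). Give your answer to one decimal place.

19.3

Vt = flow × Ti = 0.7667 L/s × 0.70 s × 1000 mL/L = 536.69 mL.
R = (PIP − Pplat)/V̇ = (33 − 26) / 0.7667 = 7.0/0.7667 = 9.13 cmH2O·s/L.
C = Vt/(Pplat − PEEP) = 536.69 / (26 − 13) = 536.69/13.0 = 41.284 mL/cmH2O.
τ = R × C = 9.13 × 0.04128 L/cmH2O = 0.3769 s.
Fraction remaining at end-expiration = e^(−Te/τ) = e^(−0.62/0.3769) = 0.193 → 19.3%.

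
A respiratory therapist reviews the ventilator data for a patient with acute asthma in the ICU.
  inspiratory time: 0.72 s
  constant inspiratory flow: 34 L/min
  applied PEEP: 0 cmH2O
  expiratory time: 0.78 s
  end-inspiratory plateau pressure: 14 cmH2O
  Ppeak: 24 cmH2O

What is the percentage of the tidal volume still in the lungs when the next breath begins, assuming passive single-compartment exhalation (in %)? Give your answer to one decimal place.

21.9

Flow: 34 L/min ÷ 60 = 0.5667 L/s.
Vt = flow × Ti = 0.5667 L/s × 0.72 s × 1000 mL/L = 408.02 mL.
R = (PIP − Pplat)/V̇ = (24 − 14) / 0.5667 = 10.0/0.5667 = 17.646 cmH2O·s/L.
C = Vt/(Pplat − PEEP) = 408.02 / (14 − 0) = 408.02/14.0 = 29.144 mL/cmH2O.
τ = R × C = 17.646 × 0.02914 L/cmH2O = 0.5142 s.
Fraction remaining at end-expiration = e^(−Te/τ) = e^(−0.78/0.5142) = 0.2194 → 21.94%.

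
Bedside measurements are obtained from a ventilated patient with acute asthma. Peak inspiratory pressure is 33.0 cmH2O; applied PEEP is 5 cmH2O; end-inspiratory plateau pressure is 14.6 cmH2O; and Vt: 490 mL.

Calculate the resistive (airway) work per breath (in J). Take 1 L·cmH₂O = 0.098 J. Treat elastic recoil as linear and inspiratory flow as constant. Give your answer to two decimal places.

With constant inspiratory flow the resistive pressure is constant at PIP − Pplat = 33.0 − 14.6 = 18.4 cmH2O, so resistive work = 18.4 × 0.490 = 9.016 L·cmH2O.
× 0.098 J/(L·cmH2O) → 0.8836 J.

0.88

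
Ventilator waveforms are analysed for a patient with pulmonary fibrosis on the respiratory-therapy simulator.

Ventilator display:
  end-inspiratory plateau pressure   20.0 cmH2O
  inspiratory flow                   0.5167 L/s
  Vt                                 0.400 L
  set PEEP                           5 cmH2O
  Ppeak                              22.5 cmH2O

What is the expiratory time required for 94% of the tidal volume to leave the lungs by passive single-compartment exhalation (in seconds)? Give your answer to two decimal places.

R = (PIP − Pplat)/V̇ = (22.5 − 20.0) / 0.5167 = 2.5/0.5167 = 4.838 cmH2O·s/L.
C = Vt/(Pplat − PEEP) = 400.0 / (20.0 − 5) = 400.0/15.0 = 26.667 mL/cmH2O.
τ = R × C = 4.838 × 0.02667 L/cmH2O = 0.129 s.
t = −τ·ln(1 − 0.94) = −0.129·ln(0.06) = 0.3629 s.

0.36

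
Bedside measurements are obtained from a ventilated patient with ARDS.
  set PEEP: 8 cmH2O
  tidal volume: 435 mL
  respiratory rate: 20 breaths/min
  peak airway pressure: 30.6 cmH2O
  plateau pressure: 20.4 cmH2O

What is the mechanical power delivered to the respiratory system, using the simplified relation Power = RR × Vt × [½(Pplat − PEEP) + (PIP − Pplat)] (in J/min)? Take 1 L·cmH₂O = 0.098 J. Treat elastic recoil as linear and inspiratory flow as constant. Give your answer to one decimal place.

Per-breath work = Vt × [½(Pplat−PEEP) + (PIP−Pplat)] = 0.435 × [0.5×12.4 + 10.2] = 0.435 × 16.4 = 7.134 L·cmH2O.
Power = 20 × 7.134 = 142.68 L·cmH2O/min.
× 0.098 J/(L·cmH2O) → 13.983 J/min.

14.0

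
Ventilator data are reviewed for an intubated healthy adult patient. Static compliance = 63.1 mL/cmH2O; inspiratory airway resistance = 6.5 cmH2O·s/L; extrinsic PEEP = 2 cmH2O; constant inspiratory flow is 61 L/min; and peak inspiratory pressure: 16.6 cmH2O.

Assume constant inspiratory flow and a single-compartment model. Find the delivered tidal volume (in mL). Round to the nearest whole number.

504

Flow: 61 L/min ÷ 60 = 1.0167 L/s.
Equation of motion (constant flow): PIP = Vt/C + R·V̇ + PEEP.
Vt/C = PIP − R·V̇ − PEEP = 16.6 − 6.609 − 2 = 7.991 cmH2O.
Vt = C × 7.991 = 63.1 × 7.991 = 504.23 mL.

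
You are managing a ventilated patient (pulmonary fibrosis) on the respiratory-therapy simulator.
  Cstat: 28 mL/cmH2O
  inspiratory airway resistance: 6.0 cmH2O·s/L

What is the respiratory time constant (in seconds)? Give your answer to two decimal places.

0.17

τ = R × C = 6.0 × 28 mL/cmH2O = 6.0 × 0.028 L/cmH2O = 0.168 s.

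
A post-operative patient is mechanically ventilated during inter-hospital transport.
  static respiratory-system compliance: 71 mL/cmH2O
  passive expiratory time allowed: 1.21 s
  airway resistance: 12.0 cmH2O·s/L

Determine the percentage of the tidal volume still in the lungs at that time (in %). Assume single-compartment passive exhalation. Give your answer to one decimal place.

τ = R × C = 12.0 × 71 mL/cmH2O = 12.0 × 0.071 L/cmH2O = 0.852 s.
Passive exhalation: V(t)/V₀ = e^(−t/τ) = e^(−1.21/0.852) = 0.2417.
Fraction remaining = 0.2417 → 24.17%.

24.2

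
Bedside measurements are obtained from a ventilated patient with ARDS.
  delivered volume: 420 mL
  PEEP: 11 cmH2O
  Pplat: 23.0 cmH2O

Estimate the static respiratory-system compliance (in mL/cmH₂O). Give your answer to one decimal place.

Cstat = Vt / (Pplat − PEEP) = 420 / (23.0 − 11) = 420 / 12.0 = 35.0 mL/cmH2O.

35.0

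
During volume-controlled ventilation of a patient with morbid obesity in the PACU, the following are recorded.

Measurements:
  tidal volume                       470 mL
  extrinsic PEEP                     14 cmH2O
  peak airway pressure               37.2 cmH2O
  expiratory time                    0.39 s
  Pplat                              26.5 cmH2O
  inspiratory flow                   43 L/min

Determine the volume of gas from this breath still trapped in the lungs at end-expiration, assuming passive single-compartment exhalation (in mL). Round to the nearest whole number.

Flow: 43 L/min ÷ 60 = 0.7167 L/s.
R = (PIP − Pplat)/V̇ = (37.2 − 26.5) / 0.7167 = 10.7/0.7167 = 14.93 cmH2O·s/L.
C = Vt/(Pplat − PEEP) = 470.0 / (26.5 − 14) = 470.0/12.5 = 37.6 mL/cmH2O.
τ = R × C = 14.93 × 0.0376 L/cmH2O = 0.5614 s.
Fraction remaining = e^(−Te/τ) = e^(−0.39/0.5614) = 0.4992.
Trapped volume = 470.0 × 0.4992 = 234.62 mL.

235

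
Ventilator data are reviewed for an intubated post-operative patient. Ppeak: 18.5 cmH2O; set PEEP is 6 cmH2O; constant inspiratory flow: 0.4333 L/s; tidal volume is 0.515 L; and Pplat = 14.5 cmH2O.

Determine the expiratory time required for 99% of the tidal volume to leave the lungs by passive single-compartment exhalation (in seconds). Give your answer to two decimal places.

2.58

R = (PIP − Pplat)/V̇ = (18.5 − 14.5) / 0.4333 = 4.0/0.4333 = 9.231 cmH2O·s/L.
C = Vt/(Pplat − PEEP) = 515.0 / (14.5 − 6) = 515.0/8.5 = 60.588 mL/cmH2O.
τ = R × C = 9.231 × 0.06059 L/cmH2O = 0.5593 s.
t = −τ·ln(1 − 0.99) = −0.5593·ln(0.01) = 2.576 s.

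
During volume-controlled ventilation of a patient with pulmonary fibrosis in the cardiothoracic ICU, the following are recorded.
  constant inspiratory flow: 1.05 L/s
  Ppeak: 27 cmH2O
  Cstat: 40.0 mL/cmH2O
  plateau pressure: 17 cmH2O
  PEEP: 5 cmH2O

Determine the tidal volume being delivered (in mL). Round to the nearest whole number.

Vt = Cstat × (Pplat − PEEP) = 40.0 × (17 − 5) = 40.0 × 12.0 = 480.0 mL.

480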